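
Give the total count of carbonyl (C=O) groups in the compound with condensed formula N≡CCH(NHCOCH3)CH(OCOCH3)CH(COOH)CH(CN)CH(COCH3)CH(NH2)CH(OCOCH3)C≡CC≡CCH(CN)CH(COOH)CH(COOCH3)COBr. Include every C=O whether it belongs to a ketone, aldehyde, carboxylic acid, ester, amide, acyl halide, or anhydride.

CH(NHCOCH3): amide, 1 C=O (running total 1).
CH(OCOCH3): ester, 1 C=O (running total 2).
CH(COOH): carboxylic acid, 1 C=O (running total 3).
CH(COCH3): ketone, 1 C=O (running total 4).
CH(OCOCH3): ester, 1 C=O (running total 5).
CH(COOH): carboxylic acid, 1 C=O (running total 6).
CH(COOCH3): ester, 1 C=O (running total 7).
COBr: acyl halide, 1 C=O (running total 8).

8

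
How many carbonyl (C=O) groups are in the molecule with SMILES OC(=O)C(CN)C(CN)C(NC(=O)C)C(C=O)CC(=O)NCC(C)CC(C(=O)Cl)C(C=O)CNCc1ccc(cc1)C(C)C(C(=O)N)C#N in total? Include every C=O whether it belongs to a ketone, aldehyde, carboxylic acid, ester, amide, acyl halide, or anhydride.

7

HOOC: carboxylic acid, 1 C=O (running total 1).
CH(NHCOCH3): amide, 1 C=O (running total 2).
CH(CHO): aldehyde, 1 C=O (running total 3).
CH2CONHCH2: amide, 1 C=O (running total 4).
CH(COCl): acyl halide, 1 C=O (running total 5).
CH(CHO): aldehyde, 1 C=O (running total 6).
CH(CONH2): amide, 1 C=O (running total 7).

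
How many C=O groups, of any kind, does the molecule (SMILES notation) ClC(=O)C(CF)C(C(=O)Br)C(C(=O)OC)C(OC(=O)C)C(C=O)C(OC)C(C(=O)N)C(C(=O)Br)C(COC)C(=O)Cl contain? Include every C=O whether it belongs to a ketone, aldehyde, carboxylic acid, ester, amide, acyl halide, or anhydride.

ClCO: acyl halide, 1 C=O (running total 1).
CH(COBr): acyl halide, 1 C=O (running total 2).
CH(COOCH3): ester, 1 C=O (running total 3).
CH(OCOCH3): ester, 1 C=O (running total 4).
CH(CHO): aldehyde, 1 C=O (running total 5).
CH(CONH2): amide, 1 C=O (running total 6).
CH(COBr): acyl halide, 1 C=O (running total 7).
COCl: acyl halide, 1 C=O (running total 8).

8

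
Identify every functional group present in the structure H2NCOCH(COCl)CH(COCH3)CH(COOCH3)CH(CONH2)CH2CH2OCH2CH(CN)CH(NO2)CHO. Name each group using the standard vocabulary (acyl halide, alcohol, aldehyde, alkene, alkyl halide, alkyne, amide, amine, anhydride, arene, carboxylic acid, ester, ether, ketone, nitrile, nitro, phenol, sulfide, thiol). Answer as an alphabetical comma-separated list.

–C(=O)NH2: carbonyl C bonded to C and to N → amide (the N is not a separate amine).
pendant –C(=O)X: carbonyl C bonded to C and halogen → acyl halide.
pendant –COCH3: carbonyl C bonded to two carbons → ketone.
pendant –COOCH3: carbonyl C bonded to C and –OCH3 → ester.
pendant –CONH2: carbonyl C bonded to C and N → amide.
C–O–C with sp³ carbons on both sides and no adjacent C=O → ether.
pendant –C≡N: nitrile.
–NO2 on an sp³ carbon → nitro (the N=O is not a carbonyl).
terminal –CHO: carbonyl C bonded to H and C → aldehyde.

acyl halide, aldehyde, amide, ester, ether, ketone, nitrile, nitro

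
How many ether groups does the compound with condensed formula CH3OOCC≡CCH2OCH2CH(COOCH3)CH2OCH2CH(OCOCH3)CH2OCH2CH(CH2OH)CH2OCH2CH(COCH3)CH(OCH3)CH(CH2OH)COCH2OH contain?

Reading the structure from left to right:
  CH3OOC: CH3O–C(=O)–: carbonyl C bonded to C and to –OCH3 → ester (not ketone + ether).
  C≡C: C≡C triple bond → alkyne.
  CH2OCH2: C–O–C with sp³ carbons on both sides and no adjacent C=O → ether.
  CH(COOCH3): pendant –COOCH3: carbonyl C bonded to C and –OCH3 → ester.
  CH2OCH2: C–O–C with sp³ carbons on both sides and no adjacent C=O → ether.
  CH(OCOCH3): pendant –OC(=O)CH3: an acyloxy group → ester.
  CH2OCH2: C–O–C with sp³ carbons on both sides and no adjacent C=O → ether.
  CH(CH2OH): pendant –CH2OH on an sp³ backbone C → alcohol.
  CH2OCH2: C–O–C with sp³ carbons on both sides and no adjacent C=O → ether.
  CH(COCH3): pendant –COCH3: carbonyl C bonded to two carbons → ketone.
  CH(OCH3): pendant –OCH3: C–O–C with sp³ C, no adjacent C=O → ether.
  CH(CH2OH): pendant –CH2OH on an sp³ backbone C → alcohol.
  CO: –C(=O)– with carbon on both sides → ketone.
  CH2OH: –OH on an sp³ carbon → alcohol.
Ether appears at: CH2OCH2, CH2OCH2, CH2OCH2, CH2OCH2, CH(OCH3) → 5.

5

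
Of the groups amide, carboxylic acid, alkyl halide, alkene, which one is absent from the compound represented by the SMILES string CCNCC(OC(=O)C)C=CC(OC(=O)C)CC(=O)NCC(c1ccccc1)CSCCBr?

alkene: present (CH=CH — C=C double bond → alkene).
amide: present (CH2CONHCH2 — –C(=O)–N– linkage → amide (the N is not an amine)).
alkyl halide: present (CH2Br — halogen on an sp³ carbon → alkyl halide).
carboxylic acid: absent. In CH(OCOCH3), the acyl oxygen is bonded to carbon (–O–C), not to H, so this is an ester. In CH2CONHCH2, the carbonyl is bonded to nitrogen, not to –OH; that is an amide.

carboxylic acid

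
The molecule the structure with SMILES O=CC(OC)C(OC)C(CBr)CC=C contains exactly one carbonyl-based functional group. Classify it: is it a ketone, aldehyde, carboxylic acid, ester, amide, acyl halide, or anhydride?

The carbonyl is in the OHC segment: terminal –CHO: carbonyl C bonded to H and C → aldehyde.

aldehyde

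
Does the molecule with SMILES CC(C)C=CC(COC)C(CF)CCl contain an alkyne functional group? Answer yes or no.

C=C double bond → alkene.
pendant –CH2OCH3: C–O–C linkage → ether.
pendant –CH2X: halogen on sp³ carbon → alkyl halide.
halogen on an sp³ carbon → alkyl halide.
The groups actually present are: alkene, alkyl halide, ether.

no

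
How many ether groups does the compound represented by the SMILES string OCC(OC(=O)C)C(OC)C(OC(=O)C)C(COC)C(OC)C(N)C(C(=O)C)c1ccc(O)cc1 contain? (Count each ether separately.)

HO– on an sp³ carbon → alcohol.
pendant –OC(=O)CH3: an acyloxy group → ester.
pendant –OCH3: C–O–C with sp³ C, no adjacent C=O → ether.
pendant –OC(=O)CH3: an acyloxy group → ester.
pendant –CH2OCH3: C–O–C linkage → ether.
pendant –OCH3: C–O–C with sp³ C, no adjacent C=O → ether.
–NH2 on an sp³ carbon with no adjacent C=O → amine.
pendant –COCH3: carbonyl C bonded to two carbons → ketone.
–OH attached directly to an aromatic ring → phenol (not alcohol); the ring itself is an arene.
Ether appears at: CH(OCH3), CH(CH2OCH3), CH(OCH3) → 3.

3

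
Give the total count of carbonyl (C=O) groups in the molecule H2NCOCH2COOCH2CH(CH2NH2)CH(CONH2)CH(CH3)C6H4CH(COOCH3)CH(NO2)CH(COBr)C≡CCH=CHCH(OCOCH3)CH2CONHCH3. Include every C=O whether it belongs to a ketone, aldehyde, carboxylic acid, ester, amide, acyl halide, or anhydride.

7

H2NCO: amide, 1 C=O (running total 1).
CH2COOCH2: ester, 1 C=O (running total 2).
CH(CONH2): amide, 1 C=O (running total 3).
CH(COOCH3): ester, 1 C=O (running total 4).
CH(COBr): acyl halide, 1 C=O (running total 5).
CH(OCOCH3): ester, 1 C=O (running total 6).
CONHCH3: amide, 1 C=O (running total 7).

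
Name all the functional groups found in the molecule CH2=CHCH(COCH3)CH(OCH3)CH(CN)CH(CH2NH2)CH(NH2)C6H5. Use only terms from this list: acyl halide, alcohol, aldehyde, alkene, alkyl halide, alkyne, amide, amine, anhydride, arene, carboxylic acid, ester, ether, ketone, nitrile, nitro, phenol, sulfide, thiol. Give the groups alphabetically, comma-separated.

Reading the structure from left to right:
  CH2=CH: C=C double bond → alkene.
  CH(COCH3): pendant –COCH3: carbonyl C bonded to two carbons → ketone.
  CH(OCH3): pendant –OCH3: C–O–C with sp³ C, no adjacent C=O → ether.
  CH(CN): pendant –C≡N: nitrile.
  CH(CH2NH2): pendant –CH2NH2: N on sp³ C, no adjacent C=O → amine.
  CH(NH2): –NH2 on an sp³ carbon with no adjacent C=O → amine.
  C6H5: –C6H5 phenyl ring → arene.

alkene, amine, arene, ether, ketone, nitrile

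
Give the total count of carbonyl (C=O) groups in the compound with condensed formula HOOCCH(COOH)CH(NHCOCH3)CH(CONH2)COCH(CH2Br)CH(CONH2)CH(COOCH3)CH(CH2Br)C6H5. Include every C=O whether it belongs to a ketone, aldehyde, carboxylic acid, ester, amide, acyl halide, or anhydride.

7

HOOC: carboxylic acid, 1 C=O (running total 1).
CH(COOH): carboxylic acid, 1 C=O (running total 2).
CH(NHCOCH3): amide, 1 C=O (running total 3).
CH(CONH2): amide, 1 C=O (running total 4).
CO: ketone, 1 C=O (running total 5).
CH(CONH2): amide, 1 C=O (running total 6).
CH(COOCH3): ester, 1 C=O (running total 7).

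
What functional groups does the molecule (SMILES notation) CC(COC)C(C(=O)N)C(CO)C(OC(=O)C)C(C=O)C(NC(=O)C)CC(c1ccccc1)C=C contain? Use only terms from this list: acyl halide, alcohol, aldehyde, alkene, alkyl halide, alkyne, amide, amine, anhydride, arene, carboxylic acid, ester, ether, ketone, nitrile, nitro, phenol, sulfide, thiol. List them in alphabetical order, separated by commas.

Working along the chain:
  CH(CH2OCH3): pendant –CH2OCH3: C–O–C linkage → ether.
  CH(CONH2): pendant –CONH2: carbonyl C bonded to C and N → amide.
  CH(CH2OH): pendant –CH2OH on an sp³ backbone C → alcohol.
  CH(OCOCH3): pendant –OC(=O)CH3: an acyloxy group → ester.
  CH(CHO): pendant –CHO: carbonyl C bonded to C and H → aldehyde.
  CH(NHCOCH3): pendant –NHC(=O)CH3: N bonded to a carbonyl → amide (not amine).
  CH(C6H5): pendant –C6H5: benzene ring → arene.
  CH=CH2: C=C double bond → alkene.

alcohol, aldehyde, alkene, amide, arene, ester, ether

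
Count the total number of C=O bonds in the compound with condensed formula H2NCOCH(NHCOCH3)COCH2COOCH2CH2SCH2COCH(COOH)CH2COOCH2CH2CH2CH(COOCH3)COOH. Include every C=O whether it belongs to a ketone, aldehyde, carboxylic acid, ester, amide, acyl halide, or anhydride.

9

H2NCO: amide, 1 C=O (running total 1).
CH(NHCOCH3): amide, 1 C=O (running total 2).
CO: ketone, 1 C=O (running total 3).
CH2COOCH2: ester, 1 C=O (running total 4).
CO: ketone, 1 C=O (running total 5).
CH(COOH): carboxylic acid, 1 C=O (running total 6).
CH2COOCH2: ester, 1 C=O (running total 7).
CH(COOCH3): ester, 1 C=O (running total 8).
COOH: carboxylic acid, 1 C=O (running total 9).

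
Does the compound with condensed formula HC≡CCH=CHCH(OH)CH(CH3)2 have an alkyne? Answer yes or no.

C≡C triple bond → alkyne.
C=C double bond → alkene.
–OH on an sp³ carbon → alcohol (secondary).
The HC≡C segment supplies the alkyne: C≡C triple bond → alkyne.

yes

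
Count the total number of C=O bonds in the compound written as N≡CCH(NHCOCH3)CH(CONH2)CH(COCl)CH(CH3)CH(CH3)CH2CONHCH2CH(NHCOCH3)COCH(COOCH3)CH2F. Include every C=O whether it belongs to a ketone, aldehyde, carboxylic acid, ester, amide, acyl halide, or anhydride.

CH(NHCOCH3): amide, 1 C=O (running total 1).
CH(CONH2): amide, 1 C=O (running total 2).
CH(COCl): acyl halide, 1 C=O (running total 3).
CH2CONHCH2: amide, 1 C=O (running total 4).
CH(NHCOCH3): amide, 1 C=O (running total 5).
CO: ketone, 1 C=O (running total 6).
CH(COOCH3): ester, 1 C=O (running total 7).

7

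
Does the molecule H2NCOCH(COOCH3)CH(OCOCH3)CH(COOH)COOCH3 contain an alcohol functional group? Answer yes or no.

Working along the chain:
  H2NCO: –C(=O)NH2: carbonyl C bonded to C and to N → amide (the N is not a separate amine).
  CH(COOCH3): pendant –COOCH3: carbonyl C bonded to C and –OCH3 → ester.
  CH(OCOCH3): pendant –OC(=O)CH3: an acyloxy group → ester.
  CH(COOH): pendant –COOH: carbonyl C bonded to C and –OH → carboxylic acid.
  COOCH3: –C(=O)OCH3: carbonyl C bonded to C and to –OCH3 → ester (not ketone + ether).
In CH(COOH), the –OH sits on a carbonyl carbon, making it part of a carboxylic acid, not an alcohol.
The groups actually present are: amide, carboxylic acid, ester.

no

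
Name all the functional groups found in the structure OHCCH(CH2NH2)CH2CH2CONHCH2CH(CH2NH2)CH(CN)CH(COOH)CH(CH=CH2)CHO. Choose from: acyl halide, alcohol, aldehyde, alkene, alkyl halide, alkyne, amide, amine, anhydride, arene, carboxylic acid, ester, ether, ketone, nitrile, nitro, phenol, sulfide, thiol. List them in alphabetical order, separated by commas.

Working along the chain:
  OHC: terminal –CHO: carbonyl C bonded to H and C → aldehyde.
  CH(CH2NH2): pendant –CH2NH2: N on sp³ C, no adjacent C=O → amine.
  CH2CONHCH2: –C(=O)–N– linkage → amide (the N is not an amine).
  CH(CH2NH2): pendant –CH2NH2: N on sp³ C, no adjacent C=O → amine.
  CH(CN): pendant –C≡N: nitrile.
  CH(COOH): pendant –COOH: carbonyl C bonded to C and –OH → carboxylic acid.
  CH(CH=CH2): pendant –CH=CH2: C=C double bond → alkene.
  CHO: terminal –CHO: carbonyl C bonded to H and C → aldehyde.

aldehyde, alkene, amide, amine, carboxylic acid, nitrile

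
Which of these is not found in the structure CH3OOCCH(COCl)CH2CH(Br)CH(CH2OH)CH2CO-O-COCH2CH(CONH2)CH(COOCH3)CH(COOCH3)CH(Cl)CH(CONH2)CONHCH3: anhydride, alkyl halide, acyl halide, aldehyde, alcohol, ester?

acyl halide: present (CH(COCl) — pendant –C(=O)X: carbonyl C bonded to C and halogen → acyl halide).
alkyl halide: present (CH(Br) — halogen on an sp³ carbon → alkyl halide).
alcohol: present (CH(CH2OH) — pendant –CH2OH on an sp³ backbone C → alcohol).
anhydride: present (CH2CO-O-COCH2 — two acyl groups sharing one oxygen, –C(=O)–O–C(=O)– → anhydride).
ester: present (CH3OOC — CH3O–C(=O)–: carbonyl C bonded to C and to –OCH3 → ester (not ketone + ether)).
aldehyde: no segment matches this pattern.

aldehyde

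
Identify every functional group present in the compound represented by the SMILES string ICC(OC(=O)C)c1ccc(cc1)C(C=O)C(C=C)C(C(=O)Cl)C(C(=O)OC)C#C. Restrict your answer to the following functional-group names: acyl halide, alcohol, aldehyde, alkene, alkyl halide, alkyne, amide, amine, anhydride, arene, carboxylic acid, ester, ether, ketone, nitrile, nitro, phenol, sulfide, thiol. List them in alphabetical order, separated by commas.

acyl halide, aldehyde, alkene, alkyl halide, alkyne, arene, ester

Working along the chain:
  ICH2: halogen on an sp³ carbon → alkyl halide.
  CH(OCOCH3): pendant –OC(=O)CH3: an acyloxy group → ester.
  C6H4: para-disubstituted benzene ring → arene.
  CH(CHO): pendant –CHO: carbonyl C bonded to C and H → aldehyde.
  CH(CH=CH2): pendant –CH=CH2: C=C double bond → alkene.
  CH(COCl): pendant –C(=O)X: carbonyl C bonded to C and halogen → acyl halide.
  CH(COOCH3): pendant –COOCH3: carbonyl C bonded to C and –OCH3 → ester.
  C≡CH: C≡C triple bond → alkyne.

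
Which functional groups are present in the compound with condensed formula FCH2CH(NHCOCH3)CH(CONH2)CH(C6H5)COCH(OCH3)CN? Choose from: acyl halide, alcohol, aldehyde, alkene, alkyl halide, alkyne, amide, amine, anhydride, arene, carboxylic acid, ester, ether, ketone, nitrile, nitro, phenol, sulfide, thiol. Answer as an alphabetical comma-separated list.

alkyl halide, amide, arene, ether, ketone, nitrile

Taking each segment in turn:
  FCH2: halogen on an sp³ carbon → alkyl halide.
  CH(NHCOCH3): pendant –NHC(=O)CH3: N bonded to a carbonyl → amide (not amine).
  CH(CONH2): pendant –CONH2: carbonyl C bonded to C and N → amide.
  CH(C6H5): pendant –C6H5: benzene ring → arene.
  CO: –C(=O)– with carbon on both sides → ketone.
  CH(OCH3): pendant –OCH3: C–O–C with sp³ C, no adjacent C=O → ether.
  CN: –C≡N: carbon triple-bonded to nitrogen → nitrile.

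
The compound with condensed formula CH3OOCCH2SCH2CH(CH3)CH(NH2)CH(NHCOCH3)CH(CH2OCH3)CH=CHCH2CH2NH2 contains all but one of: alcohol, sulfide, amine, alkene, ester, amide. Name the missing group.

amide: present (CH(NHCOCH3) — pendant –NHC(=O)CH3: N bonded to a carbonyl → amide (not amine)).
ester: present (CH3OOC — CH3O–C(=O)–: carbonyl C bonded to C and to –OCH3 → ester (not ketone + ether)).
amine: present (CH(NH2) — –NH2 on an sp³ carbon with no adjacent C=O → amine).
sulfide: present (CH2SCH2 — C–S–C linkage → sulfide (thioether)).
alkene: present (CH=CH — C=C double bond → alkene).
alcohol: no segment matches this pattern.

alcohol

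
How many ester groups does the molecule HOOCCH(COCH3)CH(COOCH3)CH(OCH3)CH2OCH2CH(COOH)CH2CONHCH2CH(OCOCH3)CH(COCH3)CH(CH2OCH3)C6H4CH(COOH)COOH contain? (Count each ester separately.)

–COOH: carbonyl C bonded to –OH and C → carboxylic acid (the –OH is not a separate alcohol).
pendant –COCH3: carbonyl C bonded to two carbons → ketone.
pendant –COOCH3: carbonyl C bonded to C and –OCH3 → ester.
pendant –OCH3: C–O–C with sp³ C, no adjacent C=O → ether.
C–O–C with sp³ carbons on both sides and no adjacent C=O → ether.
pendant –COOH: carbonyl C bonded to C and –OH → carboxylic acid.
–C(=O)–N– linkage → amide (the N is not an amine).
pendant –OC(=O)CH3: an acyloxy group → ester.
pendant –COCH3: carbonyl C bonded to two carbons → ketone.
pendant –CH2OCH3: C–O–C linkage → ether.
para-disubstituted benzene ring → arene.
pendant –COOH: carbonyl C bonded to C and –OH → carboxylic acid.
–COOH: carbonyl C bonded to –OH and C → carboxylic acid (the –OH is not a separate alcohol).
Ester appears at: CH(COOCH3), CH(OCOCH3) → 2.

2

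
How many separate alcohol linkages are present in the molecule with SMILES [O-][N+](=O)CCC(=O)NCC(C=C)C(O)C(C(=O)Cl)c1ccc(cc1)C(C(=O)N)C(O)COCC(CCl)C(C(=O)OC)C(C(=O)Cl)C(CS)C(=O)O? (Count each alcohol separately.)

–NO2 on carbon → nitro group.
–C(=O)–N– linkage → amide (the N is not an amine).
pendant –CH=CH2: C=C double bond → alkene.
–OH on an sp³ carbon → alcohol (secondary).
pendant –C(=O)X: carbonyl C bonded to C and halogen → acyl halide.
para-disubstituted benzene ring → arene.
pendant –CONH2: carbonyl C bonded to C and N → amide.
–OH on an sp³ carbon → alcohol (secondary).
C–O–C with sp³ carbons on both sides and no adjacent C=O → ether.
pendant –CH2X: halogen on sp³ carbon → alkyl halide.
pendant –COOCH3: carbonyl C bonded to C and –OCH3 → ester.
pendant –C(=O)X: carbonyl C bonded to C and halogen → acyl halide.
pendant –CH2SH → thiol.
–COOH: carbonyl C bonded to –OH and C → carboxylic acid (the –OH is not a separate alcohol).
Alcohol appears at: CH(OH), CH(OH) → 2.

2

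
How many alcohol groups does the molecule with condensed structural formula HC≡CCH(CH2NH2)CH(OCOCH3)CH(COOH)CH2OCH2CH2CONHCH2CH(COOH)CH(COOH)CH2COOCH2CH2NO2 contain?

Reading the structure from left to right:
  HC≡C: C≡C triple bond → alkyne.
  CH(CH2NH2): pendant –CH2NH2: N on sp³ C, no adjacent C=O → amine.
  CH(OCOCH3): pendant –OC(=O)CH3: an acyloxy group → ester.
  CH(COOH): pendant –COOH: carbonyl C bonded to C and –OH → carboxylic acid.
  CH2OCH2: C–O–C with sp³ carbons on both sides and no adjacent C=O → ether.
  CH2CONHCH2: –C(=O)–N– linkage → amide (the N is not an amine).
  CH(COOH): pendant –COOH: carbonyl C bonded to C and –OH → carboxylic acid.
  CH(COOH): pendant –COOH: carbonyl C bonded to C and –OH → carboxylic acid.
  CH2COOCH2: –C(=O)–O–C with C on the carbonyl side → ester.
  CH2NO2: –NO2 on carbon → nitro group.
No segment is a alcohol: CH(COOH) is carboxylic acid, not alcohol; CH2OCH2 is ether, not alcohol; CH(COOH) is carboxylic acid, not alcohol. → 0.

0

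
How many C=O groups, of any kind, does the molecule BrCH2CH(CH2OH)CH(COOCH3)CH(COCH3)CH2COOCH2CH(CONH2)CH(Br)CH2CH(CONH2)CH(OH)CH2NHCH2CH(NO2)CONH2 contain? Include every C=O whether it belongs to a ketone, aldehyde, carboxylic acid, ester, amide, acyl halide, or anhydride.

6

CH(COOCH3): ester, 1 C=O (running total 1).
CH(COCH3): ketone, 1 C=O (running total 2).
CH2COOCH2: ester, 1 C=O (running total 3).
CH(CONH2): amide, 1 C=O (running total 4).
CH(CONH2): amide, 1 C=O (running total 5).
CONH2: amide, 1 C=O (running total 6).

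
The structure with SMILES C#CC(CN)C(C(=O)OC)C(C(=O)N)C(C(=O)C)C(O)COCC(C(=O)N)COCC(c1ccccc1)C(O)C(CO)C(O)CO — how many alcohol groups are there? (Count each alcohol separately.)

5

Taking each segment in turn:
  HC≡C: C≡C triple bond → alkyne.
  CH(CH2NH2): pendant –CH2NH2: N on sp³ C, no adjacent C=O → amine.
  CH(COOCH3): pendant –COOCH3: carbonyl C bonded to C and –OCH3 → ester.
  CH(CONH2): pendant –CONH2: carbonyl C bonded to C and N → amide.
  CH(COCH3): pendant –COCH3: carbonyl C bonded to two carbons → ketone.
  CH(OH): –OH on an sp³ carbon → alcohol (secondary).
  CH2OCH2: C–O–C with sp³ carbons on both sides and no adjacent C=O → ether.
  CH(CONH2): pendant –CONH2: carbonyl C bonded to C and N → amide.
  CH2OCH2: C–O–C with sp³ carbons on both sides and no adjacent C=O → ether.
  CH(C6H5): pendant –C6H5: benzene ring → arene.
  CH(OH): –OH on an sp³ carbon → alcohol (secondary).
  CH(CH2OH): pendant –CH2OH on an sp³ backbone C → alcohol.
  CH(OH): –OH on an sp³ carbon → alcohol (secondary).
  CH2OH: –OH on an sp³ carbon → alcohol.
Alcohol appears at: CH(OH), CH(OH), CH(CH2OH), CH(OH), CH2OH → 5.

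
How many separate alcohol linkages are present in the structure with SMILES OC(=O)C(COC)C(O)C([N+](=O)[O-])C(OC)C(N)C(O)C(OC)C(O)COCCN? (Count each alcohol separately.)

Working along the chain:
  HOOC: –COOH: carbonyl C bonded to –OH and C → carboxylic acid (the –OH is not a separate alcohol).
  CH(CH2OCH3): pendant –CH2OCH3: C–O–C linkage → ether.
  CH(OH): –OH on an sp³ carbon → alcohol (secondary).
  CH(NO2): –NO2 on an sp³ carbon → nitro (the N=O is not a carbonyl).
  CH(OCH3): pendant –OCH3: C–O–C with sp³ C, no adjacent C=O → ether.
  CH(NH2): –NH2 on an sp³ carbon with no adjacent C=O → amine.
  CH(OH): –OH on an sp³ carbon → alcohol (secondary).
  CH(OCH3): pendant –OCH3: C–O–C with sp³ C, no adjacent C=O → ether.
  CH(OH): –OH on an sp³ carbon → alcohol (secondary).
  CH2OCH2: C–O–C with sp³ carbons on both sides and no adjacent C=O → ether.
  CH2NH2: –NH2 on an sp³ carbon with no adjacent C=O → amine.
Alcohol appears at: CH(OH), CH(OH), CH(OH) → 3.

3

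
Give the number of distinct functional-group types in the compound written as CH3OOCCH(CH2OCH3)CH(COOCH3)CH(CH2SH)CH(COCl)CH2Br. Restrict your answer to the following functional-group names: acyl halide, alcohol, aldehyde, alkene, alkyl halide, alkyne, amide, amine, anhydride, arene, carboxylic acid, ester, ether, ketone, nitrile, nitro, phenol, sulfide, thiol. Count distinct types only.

5

Taking each segment in turn:
  CH3OOC: CH3O–C(=O)–: carbonyl C bonded to C and to –OCH3 → ester (not ketone + ether).
  CH(CH2OCH3): pendant –CH2OCH3: C–O–C linkage → ether.
  CH(COOCH3): pendant –COOCH3: carbonyl C bonded to C and –OCH3 → ester.
  CH(CH2SH): pendant –CH2SH → thiol.
  CH(COCl): pendant –C(=O)X: carbonyl C bonded to C and halogen → acyl halide.
  CH2Br: halogen on an sp³ carbon → alkyl halide.
Distinct types present: acyl halide, alkyl halide, ester, ether, thiol.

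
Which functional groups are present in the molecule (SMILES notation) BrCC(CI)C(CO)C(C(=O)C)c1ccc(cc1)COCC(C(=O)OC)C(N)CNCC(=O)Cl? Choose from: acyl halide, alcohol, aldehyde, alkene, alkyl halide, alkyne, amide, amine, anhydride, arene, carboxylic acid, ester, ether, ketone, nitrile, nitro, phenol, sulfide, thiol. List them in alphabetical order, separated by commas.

acyl halide, alcohol, alkyl halide, amine, arene, ester, ether, ketone

Taking each segment in turn:
  BrCH2: halogen on an sp³ carbon → alkyl halide.
  CH(CH2I): pendant –CH2X: halogen on sp³ carbon → alkyl halide.
  CH(CH2OH): pendant –CH2OH on an sp³ backbone C → alcohol.
  CH(COCH3): pendant –COCH3: carbonyl C bonded to two carbons → ketone.
  C6H4: para-disubstituted benzene ring → arene.
  CH2OCH2: C–O–C with sp³ carbons on both sides and no adjacent C=O → ether.
  CH(COOCH3): pendant –COOCH3: carbonyl C bonded to C and –OCH3 → ester.
  CH(NH2): –NH2 on an sp³ carbon with no adjacent C=O → amine.
  CH2NHCH2: C–N–C with sp³ carbons and no adjacent C=O → amine (secondary).
  COCl: –C(=O)Cl: carbonyl C bonded to C and to a halogen → acyl halide (not alkyl halide).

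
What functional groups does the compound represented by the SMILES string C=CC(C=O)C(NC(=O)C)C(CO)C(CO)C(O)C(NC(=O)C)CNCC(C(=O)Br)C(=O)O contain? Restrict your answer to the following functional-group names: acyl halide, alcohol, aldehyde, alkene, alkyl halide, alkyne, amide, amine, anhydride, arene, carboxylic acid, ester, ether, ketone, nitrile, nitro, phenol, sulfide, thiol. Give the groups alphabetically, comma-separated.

C=C double bond → alkene.
pendant –CHO: carbonyl C bonded to C and H → aldehyde.
pendant –NHC(=O)CH3: N bonded to a carbonyl → amide (not amine).
pendant –CH2OH on an sp³ backbone C → alcohol.
pendant –CH2OH on an sp³ backbone C → alcohol.
–OH on an sp³ carbon → alcohol (secondary).
pendant –NHC(=O)CH3: N bonded to a carbonyl → amide (not amine).
C–N–C with sp³ carbons and no adjacent C=O → amine (secondary).
pendant –C(=O)X: carbonyl C bonded to C and halogen → acyl halide.
–COOH: carbonyl C bonded to –OH and C → carboxylic acid (the –OH is not a separate alcohol).

acyl halide, alcohol, aldehyde, alkene, amide, amine, carboxylic acid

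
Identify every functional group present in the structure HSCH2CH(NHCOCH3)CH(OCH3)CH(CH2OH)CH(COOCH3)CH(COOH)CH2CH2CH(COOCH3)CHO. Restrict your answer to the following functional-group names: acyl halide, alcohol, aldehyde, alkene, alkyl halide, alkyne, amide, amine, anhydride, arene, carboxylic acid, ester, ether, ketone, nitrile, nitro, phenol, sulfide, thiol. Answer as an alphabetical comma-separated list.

Reading the structure from left to right:
  HSCH2: –SH on an sp³ carbon → thiol.
  CH(NHCOCH3): pendant –NHC(=O)CH3: N bonded to a carbonyl → amide (not amine).
  CH(OCH3): pendant –OCH3: C–O–C with sp³ C, no adjacent C=O → ether.
  CH(CH2OH): pendant –CH2OH on an sp³ backbone C → alcohol.
  CH(COOCH3): pendant –COOCH3: carbonyl C bonded to C and –OCH3 → ester.
  CH(COOH): pendant –COOH: carbonyl C bonded to C and –OH → carboxylic acid.
  CH(COOCH3): pendant –COOCH3: carbonyl C bonded to C and –OCH3 → ester.
  CHO: terminal –CHO: carbonyl C bonded to H and C → aldehyde.

alcohol, aldehyde, amide, carboxylic acid, ester, ether, thiol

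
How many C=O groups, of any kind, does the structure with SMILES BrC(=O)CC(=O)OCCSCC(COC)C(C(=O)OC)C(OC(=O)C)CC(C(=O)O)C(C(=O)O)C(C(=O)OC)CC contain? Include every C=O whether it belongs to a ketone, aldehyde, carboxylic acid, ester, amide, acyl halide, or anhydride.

7

BrCO: acyl halide, 1 C=O (running total 1).
CH2COOCH2: ester, 1 C=O (running total 2).
CH(COOCH3): ester, 1 C=O (running total 3).
CH(OCOCH3): ester, 1 C=O (running total 4).
CH(COOH): carboxylic acid, 1 C=O (running total 5).
CH(COOH): carboxylic acid, 1 C=O (running total 6).
CH(COOCH3): ester, 1 C=O (running total 7).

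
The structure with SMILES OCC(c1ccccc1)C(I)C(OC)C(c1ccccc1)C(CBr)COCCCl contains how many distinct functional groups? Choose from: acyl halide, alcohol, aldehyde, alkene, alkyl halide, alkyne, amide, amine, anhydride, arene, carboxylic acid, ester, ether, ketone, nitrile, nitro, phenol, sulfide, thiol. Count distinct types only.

HO– on an sp³ carbon → alcohol.
pendant –C6H5: benzene ring → arene.
halogen on an sp³ carbon → alkyl halide.
pendant –OCH3: C–O–C with sp³ C, no adjacent C=O → ether.
pendant –C6H5: benzene ring → arene.
pendant –CH2X: halogen on sp³ carbon → alkyl halide.
C–O–C with sp³ carbons on both sides and no adjacent C=O → ether.
halogen on an sp³ carbon → alkyl halide.
Distinct types present: alcohol, alkyl halide, arene, ether.

4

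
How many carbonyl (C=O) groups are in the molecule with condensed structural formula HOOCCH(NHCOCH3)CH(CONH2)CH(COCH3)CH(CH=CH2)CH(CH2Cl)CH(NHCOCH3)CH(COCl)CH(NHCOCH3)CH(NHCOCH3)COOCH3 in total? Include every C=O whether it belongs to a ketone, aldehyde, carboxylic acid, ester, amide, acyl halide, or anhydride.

HOOC: carboxylic acid, 1 C=O (running total 1).
CH(NHCOCH3): amide, 1 C=O (running total 2).
CH(CONH2): amide, 1 C=O (running total 3).
CH(COCH3): ketone, 1 C=O (running total 4).
CH(NHCOCH3): amide, 1 C=O (running total 5).
CH(COCl): acyl halide, 1 C=O (running total 6).
CH(NHCOCH3): amide, 1 C=O (running total 7).
CH(NHCOCH3): amide, 1 C=O (running total 8).
COOCH3: ester, 1 C=O (running total 9).

9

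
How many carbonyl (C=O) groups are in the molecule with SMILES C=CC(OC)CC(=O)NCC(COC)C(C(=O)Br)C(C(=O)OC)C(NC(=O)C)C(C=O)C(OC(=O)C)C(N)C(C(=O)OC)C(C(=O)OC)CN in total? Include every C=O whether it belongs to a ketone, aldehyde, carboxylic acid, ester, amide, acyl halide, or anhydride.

8

CH2CONHCH2: amide, 1 C=O (running total 1).
CH(COBr): acyl halide, 1 C=O (running total 2).
CH(COOCH3): ester, 1 C=O (running total 3).
CH(NHCOCH3): amide, 1 C=O (running total 4).
CH(CHO): aldehyde, 1 C=O (running total 5).
CH(OCOCH3): ester, 1 C=O (running total 6).
CH(COOCH3): ester, 1 C=O (running total 7).
CH(COOCH3): ester, 1 C=O (running total 8).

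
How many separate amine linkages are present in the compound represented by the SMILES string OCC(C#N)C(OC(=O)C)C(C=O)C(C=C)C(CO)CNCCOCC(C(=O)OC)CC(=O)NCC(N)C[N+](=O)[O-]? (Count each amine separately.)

2

Reading the structure from left to right:
  HOCH2: HO– on an sp³ carbon → alcohol.
  CH(CN): pendant –C≡N: nitrile.
  CH(OCOCH3): pendant –OC(=O)CH3: an acyloxy group → ester.
  CH(CHO): pendant –CHO: carbonyl C bonded to C and H → aldehyde.
  CH(CH=CH2): pendant –CH=CH2: C=C double bond → alkene.
  CH(CH2OH): pendant –CH2OH on an sp³ backbone C → alcohol.
  CH2NHCH2: C–N–C with sp³ carbons and no adjacent C=O → amine (secondary).
  CH2OCH2: C–O–C with sp³ carbons on both sides and no adjacent C=O → ether.
  CH(COOCH3): pendant –COOCH3: carbonyl C bonded to C and –OCH3 → ester.
  CH2CONHCH2: –C(=O)–N– linkage → amide (the N is not an amine).
  CH(NH2): –NH2 on an sp³ carbon with no adjacent C=O → amine.
  CH2NO2: –NO2 on carbon → nitro group.
Amine appears at: CH2NHCH2, CH(NH2) → 2.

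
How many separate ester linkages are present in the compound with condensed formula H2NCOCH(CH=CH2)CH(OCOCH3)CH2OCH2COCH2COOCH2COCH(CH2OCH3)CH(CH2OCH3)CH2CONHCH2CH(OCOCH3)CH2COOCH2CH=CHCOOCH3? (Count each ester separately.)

Taking each segment in turn:
  H2NCO: –C(=O)NH2: carbonyl C bonded to C and to N → amide (the N is not a separate amine).
  CH(CH=CH2): pendant –CH=CH2: C=C double bond → alkene.
  CH(OCOCH3): pendant –OC(=O)CH3: an acyloxy group → ester.
  CH2OCH2: C–O–C with sp³ carbons on both sides and no adjacent C=O → ether.
  CO: –C(=O)– with carbon on both sides → ketone.
  CH2COOCH2: –C(=O)–O–C with C on the carbonyl side → ester.
  CO: –C(=O)– with carbon on both sides → ketone.
  CH(CH2OCH3): pendant –CH2OCH3: C–O–C linkage → ether.
  CH(CH2OCH3): pendant –CH2OCH3: C–O–C linkage → ether.
  CH2CONHCH2: –C(=O)–N– linkage → amide (the N is not an amine).
  CH(OCOCH3): pendant –OC(=O)CH3: an acyloxy group → ester.
  CH2COOCH2: –C(=O)–O–C with C on the carbonyl side → ester.
  CH=CH: C=C double bond → alkene.
  COOCH3: –C(=O)OCH3: carbonyl C bonded to C and to –OCH3 → ester (not ketone + ether).
Ester appears at: CH(OCOCH3), CH2COOCH2, CH(OCOCH3), CH2COOCH2, COOCH3 → 5.

5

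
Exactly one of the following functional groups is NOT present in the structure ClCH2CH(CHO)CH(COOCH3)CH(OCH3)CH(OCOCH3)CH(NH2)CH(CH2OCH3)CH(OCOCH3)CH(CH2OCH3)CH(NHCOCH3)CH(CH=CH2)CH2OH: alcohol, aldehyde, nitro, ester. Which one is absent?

aldehyde: present (CH(CHO) — pendant –CHO: carbonyl C bonded to C and H → aldehyde).
ester: present (CH(COOCH3) — pendant –COOCH3: carbonyl C bonded to C and –OCH3 → ester).
alcohol: present (CH2OH — –OH on an sp³ carbon → alcohol).
nitro: no segment matches this pattern.

nitro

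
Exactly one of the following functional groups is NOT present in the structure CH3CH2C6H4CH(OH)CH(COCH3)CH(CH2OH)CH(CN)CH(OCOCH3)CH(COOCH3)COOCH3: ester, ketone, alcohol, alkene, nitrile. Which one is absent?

alkene

alcohol: present (CH(OH) — –OH on an sp³ carbon → alcohol (secondary)).
ester: present (CH(OCOCH3) — pendant –OC(=O)CH3: an acyloxy group → ester).
ketone: present (CH(COCH3) — pendant –COCH3: carbonyl C bonded to two carbons → ketone).
nitrile: present (CH(CN) — pendant –C≡N: nitrile).
alkene: absent. In C6H4, the C=C units are part of an aromatic ring, which is an arene, not an isolated alkene.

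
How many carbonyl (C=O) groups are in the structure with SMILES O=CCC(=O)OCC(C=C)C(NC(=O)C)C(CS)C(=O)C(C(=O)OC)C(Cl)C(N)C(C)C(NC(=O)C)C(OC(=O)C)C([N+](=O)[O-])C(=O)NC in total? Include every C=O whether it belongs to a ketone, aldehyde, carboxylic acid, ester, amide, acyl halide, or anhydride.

OHC: aldehyde, 1 C=O (running total 1).
CH2COOCH2: ester, 1 C=O (running total 2).
CH(NHCOCH3): amide, 1 C=O (running total 3).
CO: ketone, 1 C=O (running total 4).
CH(COOCH3): ester, 1 C=O (running total 5).
CH(NHCOCH3): amide, 1 C=O (running total 6).
CH(OCOCH3): ester, 1 C=O (running total 7).
CONHCH3: amide, 1 C=O (running total 8).

8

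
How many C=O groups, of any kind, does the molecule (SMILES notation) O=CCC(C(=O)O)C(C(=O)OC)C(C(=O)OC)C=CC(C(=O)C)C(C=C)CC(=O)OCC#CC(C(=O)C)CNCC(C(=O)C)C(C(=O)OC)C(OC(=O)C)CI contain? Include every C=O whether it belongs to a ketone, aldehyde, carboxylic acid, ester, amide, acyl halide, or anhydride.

10

OHC: aldehyde, 1 C=O (running total 1).
CH(COOH): carboxylic acid, 1 C=O (running total 2).
CH(COOCH3): ester, 1 C=O (running total 3).
CH(COOCH3): ester, 1 C=O (running total 4).
CH(COCH3): ketone, 1 C=O (running total 5).
CH2COOCH2: ester, 1 C=O (running total 6).
CH(COCH3): ketone, 1 C=O (running total 7).
CH(COCH3): ketone, 1 C=O (running total 8).
CH(COOCH3): ester, 1 C=O (running total 9).
CH(OCOCH3): ester, 1 C=O (running total 10).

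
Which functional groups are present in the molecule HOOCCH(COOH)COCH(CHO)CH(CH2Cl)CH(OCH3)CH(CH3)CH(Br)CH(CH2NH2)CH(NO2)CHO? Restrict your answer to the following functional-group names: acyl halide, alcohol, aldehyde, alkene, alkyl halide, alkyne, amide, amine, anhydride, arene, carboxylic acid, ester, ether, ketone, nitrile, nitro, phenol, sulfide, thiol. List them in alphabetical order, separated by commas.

aldehyde, alkyl halide, amine, carboxylic acid, ether, ketone, nitro

Reading the structure from left to right:
  HOOC: –COOH: carbonyl C bonded to –OH and C → carboxylic acid (the –OH is not a separate alcohol).
  CH(COOH): pendant –COOH: carbonyl C bonded to C and –OH → carboxylic acid.
  CO: –C(=O)– with carbon on both sides → ketone.
  CH(CHO): pendant –CHO: carbonyl C bonded to C and H → aldehyde.
  CH(CH2Cl): pendant –CH2X: halogen on sp³ carbon → alkyl halide.
  CH(OCH3): pendant –OCH3: C–O–C with sp³ C, no adjacent C=O → ether.
  CH(Br): halogen on an sp³ carbon → alkyl halide.
  CH(CH2NH2): pendant –CH2NH2: N on sp³ C, no adjacent C=O → amine.
  CH(NO2): –NO2 on an sp³ carbon → nitro (the N=O is not a carbonyl).
  CHO: terminal –CHO: carbonyl C bonded to H and C → aldehyde.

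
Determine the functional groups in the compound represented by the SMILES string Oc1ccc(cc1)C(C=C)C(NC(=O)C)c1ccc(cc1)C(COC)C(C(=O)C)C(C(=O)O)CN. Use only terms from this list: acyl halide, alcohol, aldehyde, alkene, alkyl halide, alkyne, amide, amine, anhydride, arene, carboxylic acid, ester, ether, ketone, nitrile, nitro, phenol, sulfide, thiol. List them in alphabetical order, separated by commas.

alkene, amide, amine, arene, carboxylic acid, ether, ketone, phenol

Taking each segment in turn:
  HOC6H4: –OH attached directly to an aromatic ring → phenol (not alcohol); the ring itself is an arene.
  CH(CH=CH2): pendant –CH=CH2: C=C double bond → alkene.
  CH(NHCOCH3): pendant –NHC(=O)CH3: N bonded to a carbonyl → amide (not amine).
  C6H4: para-disubstituted benzene ring → arene.
  CH(CH2OCH3): pendant –CH2OCH3: C–O–C linkage → ether.
  CH(COCH3): pendant –COCH3: carbonyl C bonded to two carbons → ketone.
  CH(COOH): pendant –COOH: carbonyl C bonded to C and –OH → carboxylic acid.
  CH2NH2: –NH2 on an sp³ carbon with no adjacent C=O → amine.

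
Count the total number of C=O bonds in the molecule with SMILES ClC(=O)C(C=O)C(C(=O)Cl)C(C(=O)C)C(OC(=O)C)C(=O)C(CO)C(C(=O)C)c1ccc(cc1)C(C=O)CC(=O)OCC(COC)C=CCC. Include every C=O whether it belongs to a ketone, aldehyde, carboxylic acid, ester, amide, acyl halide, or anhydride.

ClCO: acyl halide, 1 C=O (running total 1).
CH(CHO): aldehyde, 1 C=O (running total 2).
CH(COCl): acyl halide, 1 C=O (running total 3).
CH(COCH3): ketone, 1 C=O (running total 4).
CH(OCOCH3): ester, 1 C=O (running total 5).
CO: ketone, 1 C=O (running total 6).
CH(COCH3): ketone, 1 C=O (running total 7).
CH(CHO): aldehyde, 1 C=O (running total 8).
CH2COOCH2: ester, 1 C=O (running total 9).

9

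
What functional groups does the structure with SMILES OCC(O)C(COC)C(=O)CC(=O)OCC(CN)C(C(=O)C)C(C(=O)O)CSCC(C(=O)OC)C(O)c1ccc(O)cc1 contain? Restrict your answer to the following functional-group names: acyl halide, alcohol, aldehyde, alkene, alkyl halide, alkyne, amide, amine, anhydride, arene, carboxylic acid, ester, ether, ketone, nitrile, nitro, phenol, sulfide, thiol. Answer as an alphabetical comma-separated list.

Reading the structure from left to right:
  HOCH2: HO– on an sp³ carbon → alcohol.
  CH(OH): –OH on an sp³ carbon → alcohol (secondary).
  CH(CH2OCH3): pendant –CH2OCH3: C–O–C linkage → ether.
  CO: –C(=O)– with carbon on both sides → ketone.
  CH2COOCH2: –C(=O)–O–C with C on the carbonyl side → ester.
  CH(CH2NH2): pendant –CH2NH2: N on sp³ C, no adjacent C=O → amine.
  CH(COCH3): pendant –COCH3: carbonyl C bonded to two carbons → ketone.
  CH(COOH): pendant –COOH: carbonyl C bonded to C and –OH → carboxylic acid.
  CH2SCH2: C–S–C linkage → sulfide (thioether).
  CH(COOCH3): pendant –COOCH3: carbonyl C bonded to C and –OCH3 → ester.
  CH(OH): –OH on an sp³ carbon → alcohol (secondary).
  C6H4OH: –OH attached directly to an aromatic ring → phenol (not alcohol); the ring itself is an arene.

alcohol, amine, arene, carboxylic acid, ester, ether, ketone, phenol, sulfide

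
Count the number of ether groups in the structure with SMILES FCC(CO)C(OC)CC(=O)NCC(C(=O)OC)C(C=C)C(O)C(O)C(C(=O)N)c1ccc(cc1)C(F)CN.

1

halogen on an sp³ carbon → alkyl halide.
pendant –CH2OH on an sp³ backbone C → alcohol.
pendant –OCH3: C–O–C with sp³ C, no adjacent C=O → ether.
–C(=O)–N– linkage → amide (the N is not an amine).
pendant –COOCH3: carbonyl C bonded to C and –OCH3 → ester.
pendant –CH=CH2: C=C double bond → alkene.
–OH on an sp³ carbon → alcohol (secondary).
–OH on an sp³ carbon → alcohol (secondary).
pendant –CONH2: carbonyl C bonded to C and N → amide.
para-disubstituted benzene ring → arene.
halogen on an sp³ carbon → alkyl halide.
–NH2 on an sp³ carbon with no adjacent C=O → amine.
Ether appears at: CH(OCH3) → 1.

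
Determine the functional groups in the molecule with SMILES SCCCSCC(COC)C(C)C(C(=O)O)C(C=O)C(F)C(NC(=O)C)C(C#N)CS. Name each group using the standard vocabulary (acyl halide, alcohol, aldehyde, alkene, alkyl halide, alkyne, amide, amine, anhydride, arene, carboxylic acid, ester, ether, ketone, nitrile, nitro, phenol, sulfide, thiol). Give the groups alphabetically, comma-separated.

aldehyde, alkyl halide, amide, carboxylic acid, ether, nitrile, sulfide, thiol

–SH on an sp³ carbon → thiol.
C–S–C linkage → sulfide (thioether).
pendant –CH2OCH3: C–O–C linkage → ether.
pendant –COOH: carbonyl C bonded to C and –OH → carboxylic acid.
pendant –CHO: carbonyl C bonded to C and H → aldehyde.
halogen on an sp³ carbon → alkyl halide.
pendant –NHC(=O)CH3: N bonded to a carbonyl → amide (not amine).
pendant –C≡N: nitrile.
–SH on an sp³ carbon → thiol.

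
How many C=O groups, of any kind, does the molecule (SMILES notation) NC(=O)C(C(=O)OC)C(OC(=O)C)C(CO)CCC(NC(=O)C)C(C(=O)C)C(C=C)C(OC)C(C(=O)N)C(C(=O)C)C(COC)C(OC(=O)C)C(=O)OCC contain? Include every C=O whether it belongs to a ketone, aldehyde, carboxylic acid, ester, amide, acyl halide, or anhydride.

9

H2NCO: amide, 1 C=O (running total 1).
CH(COOCH3): ester, 1 C=O (running total 2).
CH(OCOCH3): ester, 1 C=O (running total 3).
CH(NHCOCH3): amide, 1 C=O (running total 4).
CH(COCH3): ketone, 1 C=O (running total 5).
CH(CONH2): amide, 1 C=O (running total 6).
CH(COCH3): ketone, 1 C=O (running total 7).
CH(OCOCH3): ester, 1 C=O (running total 8).
COOCH2CH3: ester, 1 C=O (running total 9).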